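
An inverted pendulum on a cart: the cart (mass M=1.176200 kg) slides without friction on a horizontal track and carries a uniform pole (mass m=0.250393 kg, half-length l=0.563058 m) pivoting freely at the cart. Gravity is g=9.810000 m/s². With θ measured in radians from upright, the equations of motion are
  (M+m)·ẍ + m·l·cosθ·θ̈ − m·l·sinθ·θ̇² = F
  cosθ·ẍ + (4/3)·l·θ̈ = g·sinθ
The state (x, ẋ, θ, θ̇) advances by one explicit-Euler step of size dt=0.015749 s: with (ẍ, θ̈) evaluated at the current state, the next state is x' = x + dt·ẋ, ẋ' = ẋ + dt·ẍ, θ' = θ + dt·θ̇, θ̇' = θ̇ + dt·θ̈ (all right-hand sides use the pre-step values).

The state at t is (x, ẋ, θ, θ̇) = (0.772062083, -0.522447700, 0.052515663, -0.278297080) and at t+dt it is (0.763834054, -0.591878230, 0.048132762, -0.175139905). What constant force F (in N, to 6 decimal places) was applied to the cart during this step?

F = -5.367610 N

ẍ = (ẋ'−ẋ)/dt = (-0.591878230−-0.522447700)/0.015749 = -4.408568
θ̈ = (θ̇'−θ̇)/dt = (-0.175139905−-0.278297080)/0.015749 = 6.550078
sinθ=0.052492, cosθ=0.998621
F = (M+m)·ẍ + m·l·cosθ·θ̈ − m·l·sinθ·θ̇² = -6.289232 + 0.922195 − 0.000573 = -5.367610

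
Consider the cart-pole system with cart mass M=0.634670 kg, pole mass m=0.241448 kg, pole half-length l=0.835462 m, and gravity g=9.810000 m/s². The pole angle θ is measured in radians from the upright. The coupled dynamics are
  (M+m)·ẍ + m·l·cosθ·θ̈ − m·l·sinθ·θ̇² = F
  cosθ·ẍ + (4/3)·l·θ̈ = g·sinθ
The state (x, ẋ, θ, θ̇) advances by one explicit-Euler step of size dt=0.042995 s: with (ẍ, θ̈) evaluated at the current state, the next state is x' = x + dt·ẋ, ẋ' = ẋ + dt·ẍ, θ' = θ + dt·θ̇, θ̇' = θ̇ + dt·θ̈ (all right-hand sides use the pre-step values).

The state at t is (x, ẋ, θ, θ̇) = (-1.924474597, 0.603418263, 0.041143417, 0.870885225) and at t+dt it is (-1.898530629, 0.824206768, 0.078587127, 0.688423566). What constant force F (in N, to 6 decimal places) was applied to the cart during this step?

F = 3.637425 N

ẍ = (ẋ'−ẋ)/dt = (0.824206768−0.603418263)/0.042995 = 5.135214
θ̈ = (θ̇'−θ̇)/dt = (0.688423566−0.870885225)/0.042995 = -4.243788
sinθ=0.041132, cosθ=0.999154
F = (M+m)·ẍ + m·l·cosθ·θ̈ − m·l·sinθ·θ̇² = 4.499053 + -0.855335 − 0.006293 = 3.637425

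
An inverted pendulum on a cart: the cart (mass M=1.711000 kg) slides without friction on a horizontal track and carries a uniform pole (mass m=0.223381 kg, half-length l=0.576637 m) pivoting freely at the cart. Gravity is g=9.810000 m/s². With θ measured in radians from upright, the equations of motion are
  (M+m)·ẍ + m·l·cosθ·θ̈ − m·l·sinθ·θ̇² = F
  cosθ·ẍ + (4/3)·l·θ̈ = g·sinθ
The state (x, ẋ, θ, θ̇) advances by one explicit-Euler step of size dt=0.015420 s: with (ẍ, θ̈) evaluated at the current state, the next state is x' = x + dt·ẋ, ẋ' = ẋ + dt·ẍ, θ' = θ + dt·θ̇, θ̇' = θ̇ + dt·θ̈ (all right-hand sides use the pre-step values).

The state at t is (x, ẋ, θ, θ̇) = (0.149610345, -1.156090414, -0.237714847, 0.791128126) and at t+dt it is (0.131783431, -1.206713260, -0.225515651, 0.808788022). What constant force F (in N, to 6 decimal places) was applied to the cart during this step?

ẍ = (ẋ'−ẋ)/dt = (-1.206713260−-1.156090414)/0.015420 = -3.282934
θ̈ = (θ̇'−θ̇)/dt = (0.808788022−0.791128126)/0.015420 = 1.145259
sinθ=-0.235482, cosθ=0.971879
F = (M+m)·ẍ + m·l·cosθ·θ̈ − m·l·sinθ·θ̇² = -6.350446 + 0.143372 − -0.018985 = -6.188089

F = -6.188089 N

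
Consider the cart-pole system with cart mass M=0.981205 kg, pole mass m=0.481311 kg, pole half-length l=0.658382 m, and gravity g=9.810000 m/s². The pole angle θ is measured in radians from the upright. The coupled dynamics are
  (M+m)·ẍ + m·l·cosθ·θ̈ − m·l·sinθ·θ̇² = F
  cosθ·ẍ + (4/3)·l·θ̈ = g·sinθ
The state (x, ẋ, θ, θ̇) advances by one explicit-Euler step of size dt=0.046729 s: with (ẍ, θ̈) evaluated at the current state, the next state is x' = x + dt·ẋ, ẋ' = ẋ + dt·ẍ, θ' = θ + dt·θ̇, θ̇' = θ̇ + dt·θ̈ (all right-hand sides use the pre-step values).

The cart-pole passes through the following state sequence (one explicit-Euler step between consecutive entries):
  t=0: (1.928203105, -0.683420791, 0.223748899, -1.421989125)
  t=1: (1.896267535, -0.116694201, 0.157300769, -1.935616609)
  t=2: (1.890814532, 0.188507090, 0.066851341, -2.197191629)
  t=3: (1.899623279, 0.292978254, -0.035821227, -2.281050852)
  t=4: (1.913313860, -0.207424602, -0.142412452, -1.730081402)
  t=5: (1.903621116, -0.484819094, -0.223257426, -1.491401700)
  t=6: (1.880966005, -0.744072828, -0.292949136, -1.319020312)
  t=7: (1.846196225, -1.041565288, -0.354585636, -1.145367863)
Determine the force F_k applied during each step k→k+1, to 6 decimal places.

step 0→1:
  ẍ = (ẋ'−ẋ)/dt = (-0.116694201−-0.683420791)/0.046729 = 12.127942
  θ̈ = (θ̇'−θ̇)/dt = (-1.935616609−-1.421989125)/0.046729 = -10.991622
  sinθ=0.221887, cosθ=0.975072
  F = (M+m)·ẍ + m·l·cosθ·θ̈ − m·l·sinθ·θ̇² = 17.737309 + -3.396271 − 0.142176 = 14.198861
step 1→2:
  ẍ = (ẋ'−ẋ)/dt = (0.188507090−-0.116694201)/0.046729 = 6.531304
  θ̈ = (θ̇'−θ̇)/dt = (-2.197191629−-1.935616609)/0.046729 = -5.597702
  sinθ=0.156653, cosθ=0.987654
  F = (M+m)·ẍ + m·l·cosθ·θ̈ − m·l·sinθ·θ̇² = 9.552136 + -1.751936 − 0.185986 = 7.614214
step 2→3:
  ẍ = (ẋ'−ẋ)/dt = (0.292978254−0.188507090)/0.046729 = 2.235682
  θ̈ = (θ̇'−θ̇)/dt = (-2.281050852−-2.197191629)/0.046729 = -1.794586
  sinθ=0.066802, cosθ=0.997766
  F = (M+m)·ẍ + m·l·cosθ·θ̈ − m·l·sinθ·θ̇² = 3.269720 + -0.567410 − 0.102194 = 2.600116
step 3→4:
  ẍ = (ẋ'−ẋ)/dt = (-0.207424602−0.292978254)/0.046729 = -10.708615
  θ̈ = (θ̇'−θ̇)/dt = (-1.730081402−-2.281050852)/0.046729 = 11.790739
  sinθ=-0.035814, cosθ=0.999358
  F = (M+m)·ẍ + m·l·cosθ·θ̈ − m·l·sinθ·θ̇² = -15.661520 + 3.733929 − -0.059050 = -11.868541
step 4→5:
  ẍ = (ẋ'−ẋ)/dt = (-0.484819094−-0.207424602)/0.046729 = -5.936239
  θ̈ = (θ̇'−θ̇)/dt = (-1.491401700−-1.730081402)/0.046729 = 5.107743
  sinθ=-0.141932, cosθ=0.989876
  F = (M+m)·ẍ + m·l·cosθ·θ̈ − m·l·sinθ·θ̇² = -8.681844 + 1.602189 − -0.134622 = -6.945033
step 5→6:
  ẍ = (ẋ'−ẋ)/dt = (-0.744072828−-0.484819094)/0.046729 = -5.548027
  θ̈ = (θ̇'−θ̇)/dt = (-1.319020312−-1.491401700)/0.046729 = 3.688959
  sinθ=-0.221407, cosθ=0.975181
  F = (M+m)·ẍ + m·l·cosθ·θ̈ − m·l·sinθ·θ̇² = -8.114078 + 1.139969 − -0.156058 = -6.818051
step 6→7:
  ẍ = (ẋ'−ẋ)/dt = (-1.041565288−-0.744072828)/0.046729 = -6.366335
  θ̈ = (θ̇'−θ̇)/dt = (-1.145367863−-1.319020312)/0.046729 = 3.716160
  sinθ=-0.288777, cosθ=0.957396
  F = (M+m)·ẍ + m·l·cosθ·θ̈ − m·l·sinθ·θ̇² = -9.310867 + 1.127431 − -0.159210 = -8.024226

F_0 = 14.198861 N
F_1 = 7.614214 N
F_2 = 2.600116 N
F_3 = -11.868541 N
F_4 = -6.945033 N
F_5 = -6.818051 N
F_6 = -8.024226 N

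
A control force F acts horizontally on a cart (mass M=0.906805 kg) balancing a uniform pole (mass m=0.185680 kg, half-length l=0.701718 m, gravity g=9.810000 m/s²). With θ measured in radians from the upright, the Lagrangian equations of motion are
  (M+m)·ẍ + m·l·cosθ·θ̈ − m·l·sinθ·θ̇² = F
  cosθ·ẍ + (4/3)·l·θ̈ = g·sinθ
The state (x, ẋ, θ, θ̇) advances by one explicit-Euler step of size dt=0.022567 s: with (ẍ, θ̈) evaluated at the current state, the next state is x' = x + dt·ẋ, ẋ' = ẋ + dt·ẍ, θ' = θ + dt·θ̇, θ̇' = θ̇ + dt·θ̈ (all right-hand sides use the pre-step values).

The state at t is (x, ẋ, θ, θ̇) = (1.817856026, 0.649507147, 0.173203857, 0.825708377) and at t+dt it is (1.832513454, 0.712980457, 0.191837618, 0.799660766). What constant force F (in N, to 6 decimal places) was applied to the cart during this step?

ẍ = (ẋ'−ẋ)/dt = (0.712980457−0.649507147)/0.022567 = 2.812661
θ̈ = (θ̇'−θ̇)/dt = (0.799660766−0.825708377)/0.022567 = -1.154235
sinθ=0.172339, cosθ=0.985038
F = (M+m)·ẍ + m·l·cosθ·θ̈ − m·l·sinθ·θ̇² = 3.072789 + -0.148141 − 0.015310 = 2.909339

F = 2.909339 N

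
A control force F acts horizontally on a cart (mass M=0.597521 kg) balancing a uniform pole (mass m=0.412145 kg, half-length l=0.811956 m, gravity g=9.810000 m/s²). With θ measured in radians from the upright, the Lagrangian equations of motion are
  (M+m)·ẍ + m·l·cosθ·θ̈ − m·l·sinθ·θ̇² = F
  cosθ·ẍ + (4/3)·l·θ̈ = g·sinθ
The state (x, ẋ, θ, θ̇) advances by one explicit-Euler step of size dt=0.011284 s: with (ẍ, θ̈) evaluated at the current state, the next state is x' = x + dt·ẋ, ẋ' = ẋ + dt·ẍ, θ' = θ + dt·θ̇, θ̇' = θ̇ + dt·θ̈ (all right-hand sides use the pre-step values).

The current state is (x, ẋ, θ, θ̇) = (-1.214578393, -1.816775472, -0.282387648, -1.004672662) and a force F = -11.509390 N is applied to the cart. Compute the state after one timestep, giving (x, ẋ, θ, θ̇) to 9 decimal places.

(-1.235078887, -1.984846286, -0.293724374, -0.884067040)

sinθ=-0.278649521, cosθ=0.960392860
temp = (F + m·l·θ̇²·sinθ)/(M+m) = (-11.509390 + -0.094121752)/1.009666 = -11.492425962
θ̈ = (g·sinθ − cosθ·temp)/(l·(4/3 − m·cos²θ/(M+m))) = 10.688197627
ẍ = temp − m·l·θ̈·cosθ/(M+m) = -14.894613089
Euler: x'=-1.214578393+0.011284·-1.816775472=-1.235078887, ẋ'=-1.816775472+0.011284·-14.894613089=-1.984846286
       θ'=-0.282387648+0.011284·-1.004672662=-0.293724374, θ̇'=-1.004672662+0.011284·10.688197627=-0.884067040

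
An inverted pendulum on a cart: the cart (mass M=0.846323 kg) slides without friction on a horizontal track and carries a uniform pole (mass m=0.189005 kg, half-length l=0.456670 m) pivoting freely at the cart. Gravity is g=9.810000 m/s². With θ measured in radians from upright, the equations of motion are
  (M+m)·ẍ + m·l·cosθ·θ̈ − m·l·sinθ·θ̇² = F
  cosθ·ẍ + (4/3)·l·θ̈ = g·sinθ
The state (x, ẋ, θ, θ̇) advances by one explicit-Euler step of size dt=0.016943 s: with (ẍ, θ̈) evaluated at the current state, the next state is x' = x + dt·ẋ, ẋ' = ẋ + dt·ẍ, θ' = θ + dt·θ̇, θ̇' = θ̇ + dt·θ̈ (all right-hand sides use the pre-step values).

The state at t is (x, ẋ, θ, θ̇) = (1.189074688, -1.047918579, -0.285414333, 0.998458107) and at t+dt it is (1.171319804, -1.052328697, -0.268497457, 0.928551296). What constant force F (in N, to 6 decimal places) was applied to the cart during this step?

F = -0.586980 N

ẍ = (ẋ'−ẋ)/dt = (-1.052328697−-1.047918579)/0.016943 = -0.260291
θ̈ = (θ̇'−θ̇)/dt = (0.928551296−0.998458107)/0.016943 = -4.126000
sinθ=-0.281555, cosθ=0.959545
F = (M+m)·ẍ + m·l·cosθ·θ̈ − m·l·sinθ·θ̇² = -0.269487 + -0.341720 − -0.024227 = -0.586980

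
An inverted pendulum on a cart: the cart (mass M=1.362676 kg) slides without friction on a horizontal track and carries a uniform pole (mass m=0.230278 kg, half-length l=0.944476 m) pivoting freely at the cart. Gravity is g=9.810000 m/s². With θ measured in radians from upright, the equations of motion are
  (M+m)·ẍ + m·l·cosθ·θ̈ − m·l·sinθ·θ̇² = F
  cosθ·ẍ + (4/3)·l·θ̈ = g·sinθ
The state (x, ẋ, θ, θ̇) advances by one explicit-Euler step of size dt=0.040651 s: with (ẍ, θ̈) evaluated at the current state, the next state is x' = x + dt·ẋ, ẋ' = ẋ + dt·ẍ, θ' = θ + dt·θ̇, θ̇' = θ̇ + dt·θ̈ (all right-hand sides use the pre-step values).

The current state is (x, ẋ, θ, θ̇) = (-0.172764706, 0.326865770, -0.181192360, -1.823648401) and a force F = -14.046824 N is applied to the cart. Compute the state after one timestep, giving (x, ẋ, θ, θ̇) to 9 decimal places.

(-0.159477286, -0.068762397, -0.255325491, -1.571691835)

sinθ=-0.180202542, cosθ=0.983629526
temp = (F + m·l·θ̇²·sinθ)/(M+m) = (-14.046824 + -0.130342639)/1.592954 = -8.899922181
θ̈ = (g·sinθ − cosθ·temp)/(l·(4/3 − m·cos²θ/(M+m))) = 6.198041038
ẍ = temp − m·l·θ̈·cosθ/(M+m) = -9.732310822
Euler: x'=-0.172764706+0.040651·0.326865770=-0.159477286, ẋ'=0.326865770+0.040651·-9.732310822=-0.068762397
       θ'=-0.181192360+0.040651·-1.823648401=-0.255325491, θ̇'=-1.823648401+0.040651·6.198041038=-1.571691835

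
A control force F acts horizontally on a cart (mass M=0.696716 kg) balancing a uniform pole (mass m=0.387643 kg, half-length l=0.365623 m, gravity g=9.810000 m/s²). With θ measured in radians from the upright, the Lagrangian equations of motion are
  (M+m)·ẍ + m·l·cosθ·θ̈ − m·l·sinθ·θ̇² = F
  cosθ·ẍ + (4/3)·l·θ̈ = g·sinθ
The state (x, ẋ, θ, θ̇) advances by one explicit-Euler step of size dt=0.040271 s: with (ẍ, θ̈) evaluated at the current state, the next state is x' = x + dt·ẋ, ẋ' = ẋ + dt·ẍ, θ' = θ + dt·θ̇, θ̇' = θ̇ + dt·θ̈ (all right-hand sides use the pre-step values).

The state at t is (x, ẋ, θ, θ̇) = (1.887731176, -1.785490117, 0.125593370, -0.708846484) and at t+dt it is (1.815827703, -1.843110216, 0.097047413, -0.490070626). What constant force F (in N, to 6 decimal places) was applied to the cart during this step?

F = -0.796528 N

ẍ = (ẋ'−ẋ)/dt = (-1.843110216−-1.785490117)/0.040271 = -1.430809
θ̈ = (θ̇'−θ̇)/dt = (-0.490070626−-0.708846484)/0.040271 = 5.432591
sinθ=0.125263, cosθ=0.992124
F = (M+m)·ẍ + m·l·cosθ·θ̈ − m·l·sinθ·θ̇² = -1.551510 + 0.763903 − 0.008921 = -0.796528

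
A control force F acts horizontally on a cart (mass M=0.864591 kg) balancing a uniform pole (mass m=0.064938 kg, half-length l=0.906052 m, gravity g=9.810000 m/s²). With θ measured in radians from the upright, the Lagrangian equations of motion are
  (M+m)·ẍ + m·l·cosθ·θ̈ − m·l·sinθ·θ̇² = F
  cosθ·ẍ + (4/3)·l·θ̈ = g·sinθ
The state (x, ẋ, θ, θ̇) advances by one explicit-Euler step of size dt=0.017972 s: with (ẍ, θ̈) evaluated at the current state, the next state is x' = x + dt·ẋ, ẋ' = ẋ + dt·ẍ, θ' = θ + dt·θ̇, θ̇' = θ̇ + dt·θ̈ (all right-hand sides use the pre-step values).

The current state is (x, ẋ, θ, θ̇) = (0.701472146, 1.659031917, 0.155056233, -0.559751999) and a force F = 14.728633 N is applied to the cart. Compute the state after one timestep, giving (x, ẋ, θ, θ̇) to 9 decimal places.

sinθ=0.154435658, cosθ=0.988002848
temp = (F + m·l·θ̇²·sinθ)/(M+m) = (14.728633 + 0.002847023)/0.929529 = 15.848327511
θ̈ = (g·sinθ − cosθ·temp)/(l·(4/3 − m·cos²θ/(M+m))) = -12.338315961
ẍ = temp − m·l·θ̈·cosθ/(M+m) = 16.619946972
Euler: x'=0.701472146+0.017972·1.659031917=0.731288268, ẋ'=1.659031917+0.017972·16.619946972=1.957725604
       θ'=0.155056233+0.017972·-0.559751999=0.144996370, θ̇'=-0.559751999+0.017972·-12.338315961=-0.781496213

(0.731288268, 1.957725604, 0.144996370, -0.781496213)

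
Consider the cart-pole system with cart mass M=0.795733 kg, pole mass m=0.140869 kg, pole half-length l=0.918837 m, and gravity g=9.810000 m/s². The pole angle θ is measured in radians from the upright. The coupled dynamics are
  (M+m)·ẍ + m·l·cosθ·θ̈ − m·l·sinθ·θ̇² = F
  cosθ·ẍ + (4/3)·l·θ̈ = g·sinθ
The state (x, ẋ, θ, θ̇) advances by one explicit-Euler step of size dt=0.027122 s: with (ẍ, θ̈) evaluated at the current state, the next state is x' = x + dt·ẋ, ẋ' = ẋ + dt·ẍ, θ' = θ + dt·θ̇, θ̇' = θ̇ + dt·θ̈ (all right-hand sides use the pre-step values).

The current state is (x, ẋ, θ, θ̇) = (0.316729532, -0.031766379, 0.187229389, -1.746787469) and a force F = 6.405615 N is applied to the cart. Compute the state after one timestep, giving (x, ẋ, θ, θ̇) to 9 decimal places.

sinθ=0.186137422, cosθ=0.982523720
temp = (F + m·l·θ̇²·sinθ)/(M+m) = (6.405615 + 0.073513608)/0.936602 = 6.917696746
θ̈ = (g·sinθ − cosθ·temp)/(l·(4/3 − m·cos²θ/(M+m))) = -4.553229695
ẍ = temp − m·l·θ̈·cosθ/(M+m) = 7.535942909
Euler: x'=0.316729532+0.027122·-0.031766379=0.315867964, ẋ'=-0.031766379+0.027122·7.535942909=0.172623465
       θ'=0.187229389+0.027122·-1.746787469=0.139853019, θ̇'=-1.746787469+0.027122·-4.553229695=-1.870280165

(0.315867964, 0.172623465, 0.139853019, -1.870280165)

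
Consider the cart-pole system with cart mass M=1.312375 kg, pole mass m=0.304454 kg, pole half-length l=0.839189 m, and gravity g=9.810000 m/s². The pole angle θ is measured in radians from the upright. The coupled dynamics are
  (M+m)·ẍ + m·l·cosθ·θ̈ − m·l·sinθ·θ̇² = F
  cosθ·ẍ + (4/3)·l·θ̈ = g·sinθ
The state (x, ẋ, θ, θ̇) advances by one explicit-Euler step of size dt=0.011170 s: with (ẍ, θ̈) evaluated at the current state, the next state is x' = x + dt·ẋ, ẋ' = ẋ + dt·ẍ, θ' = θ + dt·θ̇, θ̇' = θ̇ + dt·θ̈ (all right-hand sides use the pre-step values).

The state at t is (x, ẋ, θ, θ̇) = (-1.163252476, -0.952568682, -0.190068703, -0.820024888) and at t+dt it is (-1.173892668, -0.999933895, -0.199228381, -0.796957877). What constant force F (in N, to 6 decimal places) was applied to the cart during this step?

ẍ = (ẋ'−ẋ)/dt = (-0.999933895−-0.952568682)/0.011170 = -4.240395
θ̈ = (θ̇'−θ̇)/dt = (-0.796957877−-0.820024888)/0.011170 = 2.065086
sinθ=-0.188926, cosθ=0.981991
F = (M+m)·ẍ + m·l·cosθ·θ̈ − m·l·sinθ·θ̇² = -6.855994 + 0.518116 − -0.032458 = -6.305419

F = -6.305419 N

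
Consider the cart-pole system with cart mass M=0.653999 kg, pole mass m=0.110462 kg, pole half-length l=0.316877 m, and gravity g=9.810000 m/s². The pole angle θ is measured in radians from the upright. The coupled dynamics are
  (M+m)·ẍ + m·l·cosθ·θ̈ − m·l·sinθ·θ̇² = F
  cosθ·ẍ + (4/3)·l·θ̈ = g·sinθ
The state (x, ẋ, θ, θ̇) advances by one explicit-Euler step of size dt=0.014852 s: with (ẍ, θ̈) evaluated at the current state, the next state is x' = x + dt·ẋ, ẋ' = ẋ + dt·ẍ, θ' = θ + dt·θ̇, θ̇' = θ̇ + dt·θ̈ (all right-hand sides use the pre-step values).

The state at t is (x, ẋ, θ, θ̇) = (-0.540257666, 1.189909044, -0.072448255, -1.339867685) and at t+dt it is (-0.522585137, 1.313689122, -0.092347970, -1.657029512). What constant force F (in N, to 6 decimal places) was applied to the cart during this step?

F = 5.630228 N

ẍ = (ẋ'−ẋ)/dt = (1.313689122−1.189909044)/0.014852 = 8.334236
θ̈ = (θ̇'−θ̇)/dt = (-1.657029512−-1.339867685)/0.014852 = -21.354823
sinθ=-0.072385, cosθ=0.997377
F = (M+m)·ẍ + m·l·cosθ·θ̈ − m·l·sinθ·θ̇² = 6.371199 + -0.745519 − -0.004549 = 5.630228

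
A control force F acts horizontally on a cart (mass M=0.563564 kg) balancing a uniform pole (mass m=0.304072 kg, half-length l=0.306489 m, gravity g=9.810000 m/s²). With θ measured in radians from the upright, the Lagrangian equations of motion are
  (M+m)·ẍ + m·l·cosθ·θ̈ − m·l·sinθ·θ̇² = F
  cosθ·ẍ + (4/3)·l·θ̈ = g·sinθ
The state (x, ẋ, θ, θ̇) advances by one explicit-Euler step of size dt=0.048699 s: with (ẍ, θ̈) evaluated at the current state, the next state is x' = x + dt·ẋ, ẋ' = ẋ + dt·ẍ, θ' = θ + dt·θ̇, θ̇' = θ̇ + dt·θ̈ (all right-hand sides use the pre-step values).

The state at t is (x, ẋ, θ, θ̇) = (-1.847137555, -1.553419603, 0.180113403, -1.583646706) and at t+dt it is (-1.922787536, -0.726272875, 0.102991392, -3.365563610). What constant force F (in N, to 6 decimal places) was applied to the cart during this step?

F = 11.339953 N

ẍ = (ẋ'−ẋ)/dt = (-0.726272875−-1.553419603)/0.048699 = 16.984881
θ̈ = (θ̇'−θ̇)/dt = (-3.365563610−-1.583646706)/0.048699 = -36.590421
sinθ=0.179141, cosθ=0.983823
F = (M+m)·ẍ + m·l·cosθ·θ̈ − m·l·sinθ·θ̇² = 14.736694 + -3.354871 − 0.041870 = 11.339953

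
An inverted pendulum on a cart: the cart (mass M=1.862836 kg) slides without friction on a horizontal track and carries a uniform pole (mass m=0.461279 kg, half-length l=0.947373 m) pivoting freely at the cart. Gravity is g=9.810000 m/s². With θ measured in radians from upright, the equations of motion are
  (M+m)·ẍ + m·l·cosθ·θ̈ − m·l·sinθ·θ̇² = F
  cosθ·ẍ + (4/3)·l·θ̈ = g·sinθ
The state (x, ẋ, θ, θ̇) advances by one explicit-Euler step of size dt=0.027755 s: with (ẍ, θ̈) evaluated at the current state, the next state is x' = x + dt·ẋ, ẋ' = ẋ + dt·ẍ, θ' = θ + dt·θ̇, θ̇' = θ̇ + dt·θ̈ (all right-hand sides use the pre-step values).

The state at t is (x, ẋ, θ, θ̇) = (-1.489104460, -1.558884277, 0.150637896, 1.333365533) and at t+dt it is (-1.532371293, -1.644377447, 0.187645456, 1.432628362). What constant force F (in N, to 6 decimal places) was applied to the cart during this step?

F = -5.730321 N

ẍ = (ẋ'−ẋ)/dt = (-1.644377447−-1.558884277)/0.027755 = -3.080280
θ̈ = (θ̇'−θ̇)/dt = (1.432628362−1.333365533)/0.027755 = 3.576394
sinθ=0.150069, cosθ=0.988676
F = (M+m)·ẍ + m·l·cosθ·θ̈ − m·l·sinθ·θ̇² = -7.158925 + 1.545197 − 0.116593 = -5.730321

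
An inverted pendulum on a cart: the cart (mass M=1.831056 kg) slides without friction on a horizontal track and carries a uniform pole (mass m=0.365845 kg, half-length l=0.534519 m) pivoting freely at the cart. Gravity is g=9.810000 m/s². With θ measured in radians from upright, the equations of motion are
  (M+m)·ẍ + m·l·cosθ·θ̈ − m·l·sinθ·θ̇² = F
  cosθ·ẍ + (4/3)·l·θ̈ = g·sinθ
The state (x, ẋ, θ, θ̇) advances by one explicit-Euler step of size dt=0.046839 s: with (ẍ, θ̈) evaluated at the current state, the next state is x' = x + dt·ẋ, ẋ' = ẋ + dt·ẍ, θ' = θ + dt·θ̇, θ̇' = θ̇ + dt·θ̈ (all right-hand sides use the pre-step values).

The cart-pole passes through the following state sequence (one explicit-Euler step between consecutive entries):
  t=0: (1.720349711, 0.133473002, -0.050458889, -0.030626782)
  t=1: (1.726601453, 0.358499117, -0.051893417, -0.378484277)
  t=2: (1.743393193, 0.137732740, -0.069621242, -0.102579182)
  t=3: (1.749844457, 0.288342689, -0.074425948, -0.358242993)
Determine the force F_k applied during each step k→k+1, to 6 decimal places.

F_0 = 9.104020 N
F_1 = -9.202863 N
F_2 = 5.999437 N

step 0→1:
  ẍ = (ẋ'−ẋ)/dt = (0.358499117−0.133473002)/0.046839 = 4.804247
  θ̈ = (θ̇'−θ̇)/dt = (-0.378484277−-0.030626782)/0.046839 = -7.426664
  sinθ=-0.050437, cosθ=0.998727
  F = (M+m)·ẍ + m·l·cosθ·θ̈ − m·l·sinθ·θ̇² = 10.554455 + -1.450444 − -0.000009 = 9.104020
step 1→2:
  ẍ = (ẋ'−ẋ)/dt = (0.137732740−0.358499117)/0.046839 = -4.713303
  θ̈ = (θ̇'−θ̇)/dt = (-0.102579182−-0.378484277)/0.046839 = 5.890499
  sinθ=-0.051870, cosθ=0.998654
  F = (M+m)·ẍ + m·l·cosθ·θ̈ − m·l·sinθ·θ̇² = -10.354659 + 1.150343 − -0.001453 = -9.202863
step 2→3:
  ẍ = (ẋ'−ẋ)/dt = (0.288342689−0.137732740)/0.046839 = 3.215482
  θ̈ = (θ̇'−θ̇)/dt = (-0.358242993−-0.102579182)/0.046839 = -5.458353
  sinθ=-0.069565, cosθ=0.997577
  F = (M+m)·ẍ + m·l·cosθ·θ̈ − m·l·sinθ·θ̇² = 7.064095 + -1.064801 − -0.000143 = 5.999437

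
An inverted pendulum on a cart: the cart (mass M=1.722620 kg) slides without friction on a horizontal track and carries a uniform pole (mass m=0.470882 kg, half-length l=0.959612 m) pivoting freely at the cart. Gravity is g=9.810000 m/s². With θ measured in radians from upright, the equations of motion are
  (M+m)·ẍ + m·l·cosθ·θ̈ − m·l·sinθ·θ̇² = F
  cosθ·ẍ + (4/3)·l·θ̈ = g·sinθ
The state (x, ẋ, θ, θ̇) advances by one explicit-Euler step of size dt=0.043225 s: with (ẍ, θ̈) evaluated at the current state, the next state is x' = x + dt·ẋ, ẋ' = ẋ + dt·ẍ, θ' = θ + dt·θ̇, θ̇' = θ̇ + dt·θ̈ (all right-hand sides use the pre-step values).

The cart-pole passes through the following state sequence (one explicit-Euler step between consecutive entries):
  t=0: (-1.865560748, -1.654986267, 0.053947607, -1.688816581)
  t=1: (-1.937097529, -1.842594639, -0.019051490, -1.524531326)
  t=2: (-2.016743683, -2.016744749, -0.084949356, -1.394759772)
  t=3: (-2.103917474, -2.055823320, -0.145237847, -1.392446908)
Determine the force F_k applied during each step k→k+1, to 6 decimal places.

F_0 = -7.874992 N
F_1 = -7.461084 N
F_2 = -1.884412 N

step 0→1:
  ẍ = (ẋ'−ẋ)/dt = (-1.842594639−-1.654986267)/0.043225 = -4.340275
  θ̈ = (θ̇'−θ̇)/dt = (-1.524531326−-1.688816581)/0.043225 = 3.800700
  sinθ=0.053921, cosθ=0.998545
  F = (M+m)·ẍ + m·l·cosθ·θ̈ − m·l·sinθ·θ̇² = -9.520401 + 1.714901 − 0.069492 = -7.874992
step 1→2:
  ẍ = (ẋ'−ẋ)/dt = (-2.016744749−-1.842594639)/0.043225 = -4.028921
  θ̈ = (θ̇'−θ̇)/dt = (-1.394759772−-1.524531326)/0.043225 = 3.002234
  sinθ=-0.019050, cosθ=0.999819
  F = (M+m)·ẍ + m·l·cosθ·θ̈ − m·l·sinθ·θ̇² = -8.837446 + 1.356355 − -0.020007 = -7.461084
step 2→3:
  ẍ = (ẋ'−ẋ)/dt = (-2.055823320−-2.016744749)/0.043225 = -0.904073
  θ̈ = (θ̇'−θ̇)/dt = (-1.392446908−-1.394759772)/0.043225 = 0.053508
  sinθ=-0.084847, cosθ=0.996394
  F = (M+m)·ẍ + m·l·cosθ·θ̈ − m·l·sinθ·θ̇² = -1.983087 + 0.024091 − -0.074584 = -1.884412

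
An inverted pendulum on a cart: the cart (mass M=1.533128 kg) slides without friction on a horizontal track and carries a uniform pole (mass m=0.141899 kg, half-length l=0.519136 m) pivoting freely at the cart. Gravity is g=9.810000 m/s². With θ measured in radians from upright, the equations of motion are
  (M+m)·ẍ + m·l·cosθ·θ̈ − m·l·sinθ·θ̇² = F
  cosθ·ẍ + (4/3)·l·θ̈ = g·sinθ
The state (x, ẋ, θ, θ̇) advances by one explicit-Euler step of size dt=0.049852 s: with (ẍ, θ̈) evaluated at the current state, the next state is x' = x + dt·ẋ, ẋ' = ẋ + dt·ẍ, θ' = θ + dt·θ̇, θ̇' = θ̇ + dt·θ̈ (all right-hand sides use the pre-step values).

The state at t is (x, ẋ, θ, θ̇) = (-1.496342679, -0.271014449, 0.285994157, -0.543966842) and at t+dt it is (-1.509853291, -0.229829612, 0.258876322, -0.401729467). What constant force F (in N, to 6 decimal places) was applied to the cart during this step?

ẍ = (ẋ'−ẋ)/dt = (-0.229829612−-0.271014449)/0.049852 = 0.826142
θ̈ = (θ̇'−θ̇)/dt = (-0.401729467−-0.543966842)/0.049852 = 2.853193
sinθ=0.282111, cosθ=0.959382
F = (M+m)·ẍ + m·l·cosθ·θ̈ − m·l·sinθ·θ̇² = 1.383810 + 0.201643 − 0.006149 = 1.579304

F = 1.579304 N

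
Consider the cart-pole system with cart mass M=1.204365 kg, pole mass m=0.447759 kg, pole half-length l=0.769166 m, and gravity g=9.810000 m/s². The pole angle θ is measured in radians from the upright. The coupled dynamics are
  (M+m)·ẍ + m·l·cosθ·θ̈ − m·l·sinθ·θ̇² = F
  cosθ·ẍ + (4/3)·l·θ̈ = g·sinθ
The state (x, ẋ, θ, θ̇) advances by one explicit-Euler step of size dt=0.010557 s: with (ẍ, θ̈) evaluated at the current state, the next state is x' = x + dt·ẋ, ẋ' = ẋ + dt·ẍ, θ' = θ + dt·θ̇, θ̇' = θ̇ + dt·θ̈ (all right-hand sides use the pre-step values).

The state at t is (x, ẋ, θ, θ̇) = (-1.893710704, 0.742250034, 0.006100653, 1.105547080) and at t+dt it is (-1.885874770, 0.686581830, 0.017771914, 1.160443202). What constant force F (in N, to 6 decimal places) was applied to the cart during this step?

ẍ = (ẋ'−ẋ)/dt = (0.686581830−0.742250034)/0.010557 = -5.273108
θ̈ = (θ̇'−θ̇)/dt = (1.160443202−1.105547080)/0.010557 = 5.199974
sinθ=0.006101, cosθ=0.999981
F = (M+m)·ẍ + m·l·cosθ·θ̈ − m·l·sinθ·θ̇² = -8.711829 + 1.790843 − 0.002568 = -6.923554

F = -6.923554 N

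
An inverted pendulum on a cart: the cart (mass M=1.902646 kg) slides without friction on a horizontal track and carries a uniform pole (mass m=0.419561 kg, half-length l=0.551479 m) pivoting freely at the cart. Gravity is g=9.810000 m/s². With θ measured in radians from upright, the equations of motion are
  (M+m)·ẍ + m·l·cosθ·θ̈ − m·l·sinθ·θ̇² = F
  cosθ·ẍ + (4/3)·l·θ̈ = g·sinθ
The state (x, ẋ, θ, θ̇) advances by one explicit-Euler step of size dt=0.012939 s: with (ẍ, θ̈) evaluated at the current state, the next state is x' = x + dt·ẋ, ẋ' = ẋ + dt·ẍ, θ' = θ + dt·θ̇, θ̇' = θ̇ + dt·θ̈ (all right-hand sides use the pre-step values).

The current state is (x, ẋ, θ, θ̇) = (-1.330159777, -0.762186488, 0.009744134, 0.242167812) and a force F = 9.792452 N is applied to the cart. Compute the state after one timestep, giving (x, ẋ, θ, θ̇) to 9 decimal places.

sinθ=0.009743980, cosθ=0.999952526
temp = (F + m·l·θ̇²·sinθ)/(M+m) = (9.792452 + 0.000132219)/2.322207 = 4.216929937
θ̈ = (g·sinθ − cosθ·temp)/(l·(4/3 − m·cos²θ/(M+m))) = -6.483072228
ẍ = temp − m·l·θ̈·cosθ/(M+m) = 4.862856885
Euler: x'=-1.330159777+0.012939·-0.762186488=-1.340021708, ẋ'=-0.762186488+0.012939·4.862856885=-0.699265983
       θ'=0.009744134+0.012939·0.242167812=0.012877543, θ̇'=0.242167812+0.012939·-6.483072228=0.158283340

(-1.340021708, -0.699265983, 0.012877543, 0.158283340)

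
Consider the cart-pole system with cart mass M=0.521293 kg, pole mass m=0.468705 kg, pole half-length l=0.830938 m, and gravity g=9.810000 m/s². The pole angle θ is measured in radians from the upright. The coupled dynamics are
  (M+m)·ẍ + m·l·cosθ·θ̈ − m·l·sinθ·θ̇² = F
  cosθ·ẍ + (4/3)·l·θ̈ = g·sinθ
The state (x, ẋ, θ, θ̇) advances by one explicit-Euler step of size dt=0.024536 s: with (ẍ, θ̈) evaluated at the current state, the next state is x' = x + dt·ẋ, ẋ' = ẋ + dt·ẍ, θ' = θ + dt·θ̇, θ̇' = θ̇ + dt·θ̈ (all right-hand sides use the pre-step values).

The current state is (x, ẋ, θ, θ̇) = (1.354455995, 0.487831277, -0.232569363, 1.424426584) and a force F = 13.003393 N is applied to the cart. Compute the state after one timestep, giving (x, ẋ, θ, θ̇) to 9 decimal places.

(1.366425423, 0.995421023, -0.197619632, 0.928541332)

sinθ=-0.230478471, cosθ=0.973077425
temp = (F + m·l·θ̇²·sinθ)/(M+m) = (13.003393 + -0.182128836)/0.989998 = 12.950798046
θ̈ = (g·sinθ − cosθ·temp)/(l·(4/3 − m·cos²θ/(M+m))) = -20.210517287
ẍ = temp − m·l·θ̈·cosθ/(M+m) = 20.687550763
Euler: x'=1.354455995+0.024536·0.487831277=1.366425423, ẋ'=0.487831277+0.024536·20.687550763=0.995421023
       θ'=-0.232569363+0.024536·1.424426584=-0.197619632, θ̇'=1.424426584+0.024536·-20.210517287=0.928541332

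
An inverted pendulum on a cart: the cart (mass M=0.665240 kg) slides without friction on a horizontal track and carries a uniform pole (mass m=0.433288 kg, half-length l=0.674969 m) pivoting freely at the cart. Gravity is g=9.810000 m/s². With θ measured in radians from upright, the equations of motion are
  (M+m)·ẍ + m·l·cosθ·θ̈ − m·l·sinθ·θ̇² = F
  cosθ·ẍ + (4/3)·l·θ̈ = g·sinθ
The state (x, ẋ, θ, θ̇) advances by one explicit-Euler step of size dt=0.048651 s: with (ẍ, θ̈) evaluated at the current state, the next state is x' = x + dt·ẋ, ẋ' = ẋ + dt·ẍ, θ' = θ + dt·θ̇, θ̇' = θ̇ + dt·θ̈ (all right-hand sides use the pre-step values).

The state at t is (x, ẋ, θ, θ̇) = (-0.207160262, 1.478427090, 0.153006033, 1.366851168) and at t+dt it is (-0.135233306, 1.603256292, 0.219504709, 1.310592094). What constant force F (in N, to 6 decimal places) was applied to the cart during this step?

ẍ = (ẋ'−ẋ)/dt = (1.603256292−1.478427090)/0.048651 = 2.565810
θ̈ = (θ̇'−θ̇)/dt = (1.310592094−1.366851168)/0.048651 = -1.156381
sinθ=0.152410, cosθ=0.988317
F = (M+m)·ẍ + m·l·cosθ·θ̈ − m·l·sinθ·θ̇² = 2.818614 + -0.334239 − 0.083275 = 2.401099

F = 2.401099 N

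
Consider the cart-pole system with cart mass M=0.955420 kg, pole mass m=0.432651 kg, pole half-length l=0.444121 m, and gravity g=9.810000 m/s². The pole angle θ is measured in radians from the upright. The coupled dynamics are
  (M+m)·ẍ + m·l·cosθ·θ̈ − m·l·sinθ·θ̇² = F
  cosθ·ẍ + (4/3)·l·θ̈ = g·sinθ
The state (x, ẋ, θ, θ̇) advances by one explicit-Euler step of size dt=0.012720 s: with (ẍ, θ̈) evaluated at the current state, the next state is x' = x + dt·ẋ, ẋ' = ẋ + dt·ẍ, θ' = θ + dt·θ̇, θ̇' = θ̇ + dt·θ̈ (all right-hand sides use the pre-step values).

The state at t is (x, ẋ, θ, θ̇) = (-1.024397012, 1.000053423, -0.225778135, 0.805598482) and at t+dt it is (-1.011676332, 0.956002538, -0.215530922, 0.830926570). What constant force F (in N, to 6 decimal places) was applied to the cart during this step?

ẍ = (ẋ'−ẋ)/dt = (0.956002538−1.000053423)/0.012720 = -3.463120
θ̈ = (θ̇'−θ̇)/dt = (0.830926570−0.805598482)/0.012720 = 1.991202
sinθ=-0.223865, cosθ=0.974620
F = (M+m)·ẍ + m·l·cosθ·θ̈ − m·l·sinθ·θ̇² = -4.807056 + 0.372898 − -0.027917 = -4.406242

F = -4.406242 N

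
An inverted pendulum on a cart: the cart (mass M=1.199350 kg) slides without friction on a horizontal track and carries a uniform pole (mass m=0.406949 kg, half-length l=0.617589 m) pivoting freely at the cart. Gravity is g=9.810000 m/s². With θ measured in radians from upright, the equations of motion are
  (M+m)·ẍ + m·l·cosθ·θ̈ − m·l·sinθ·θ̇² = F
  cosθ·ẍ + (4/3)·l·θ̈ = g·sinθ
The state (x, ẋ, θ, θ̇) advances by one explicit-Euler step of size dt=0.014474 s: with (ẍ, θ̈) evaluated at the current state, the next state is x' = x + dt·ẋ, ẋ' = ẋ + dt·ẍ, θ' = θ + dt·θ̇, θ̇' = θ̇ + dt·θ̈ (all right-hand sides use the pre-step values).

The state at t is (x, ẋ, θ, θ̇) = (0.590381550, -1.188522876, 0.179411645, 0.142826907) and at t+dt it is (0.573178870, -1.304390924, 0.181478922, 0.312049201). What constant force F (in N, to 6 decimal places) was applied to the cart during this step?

ẍ = (ẋ'−ẋ)/dt = (-1.304390924−-1.188522876)/0.014474 = -8.005254
θ̈ = (θ̇'−θ̇)/dt = (0.312049201−0.142826907)/0.014474 = 11.691467
sinθ=0.178451, cosθ=0.983949
F = (M+m)·ẍ + m·l·cosθ·θ̈ − m·l·sinθ·θ̇² = -12.858832 + 2.891220 − 0.000915 = -9.968527

F = -9.968527 N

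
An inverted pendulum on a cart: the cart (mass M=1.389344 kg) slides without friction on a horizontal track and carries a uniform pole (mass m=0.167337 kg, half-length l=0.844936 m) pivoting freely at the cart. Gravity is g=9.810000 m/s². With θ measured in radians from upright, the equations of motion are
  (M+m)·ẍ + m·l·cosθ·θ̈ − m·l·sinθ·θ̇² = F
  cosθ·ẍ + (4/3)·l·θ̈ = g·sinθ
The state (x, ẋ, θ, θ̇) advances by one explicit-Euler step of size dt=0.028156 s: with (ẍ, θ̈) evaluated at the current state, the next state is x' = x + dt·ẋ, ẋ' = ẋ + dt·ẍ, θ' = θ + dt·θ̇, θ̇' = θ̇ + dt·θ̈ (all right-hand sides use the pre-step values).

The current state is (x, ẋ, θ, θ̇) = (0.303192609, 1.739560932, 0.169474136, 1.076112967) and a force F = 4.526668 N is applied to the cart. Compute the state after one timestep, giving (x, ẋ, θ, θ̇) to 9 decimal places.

sinθ=0.168664042, cosθ=0.985673598
temp = (F + m·l·θ̇²·sinθ)/(M+m) = (4.526668 + 0.027615571)/1.556681 = 2.925637026
θ̈ = (g·sinθ − cosθ·temp)/(l·(4/3 − m·cos²θ/(M+m))) = -1.183746566
ẍ = temp − m·l·θ̈·cosθ/(M+m) = 3.031613148
Euler: x'=0.303192609+0.028156·1.739560932=0.352171687, ẋ'=1.739560932+0.028156·3.031613148=1.824919032
       θ'=0.169474136+0.028156·1.076112967=0.199773173, θ̇'=1.076112967+0.028156·-1.183746566=1.042783399

(0.352171687, 1.824919032, 0.199773173, 1.042783399)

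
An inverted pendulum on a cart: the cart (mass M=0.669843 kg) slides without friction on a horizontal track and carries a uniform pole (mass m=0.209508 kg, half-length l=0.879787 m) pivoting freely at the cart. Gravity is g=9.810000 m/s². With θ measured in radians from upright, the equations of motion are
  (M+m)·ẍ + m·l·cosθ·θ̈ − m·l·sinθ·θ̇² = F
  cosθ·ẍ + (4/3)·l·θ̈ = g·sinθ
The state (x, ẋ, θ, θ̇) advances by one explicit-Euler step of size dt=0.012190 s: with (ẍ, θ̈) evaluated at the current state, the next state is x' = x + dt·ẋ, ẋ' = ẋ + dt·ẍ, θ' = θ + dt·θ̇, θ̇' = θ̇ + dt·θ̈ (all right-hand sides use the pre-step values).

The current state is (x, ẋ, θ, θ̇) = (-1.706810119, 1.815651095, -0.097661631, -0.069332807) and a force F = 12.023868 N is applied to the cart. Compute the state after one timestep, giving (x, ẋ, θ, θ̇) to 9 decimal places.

sinθ=-0.097506459, cosθ=0.995234892
temp = (F + m·l·θ̇²·sinθ)/(M+m) = (12.023868 + -0.000086395)/0.879351 = 13.673472373
θ̈ = (g·sinθ − cosθ·temp)/(l·(4/3 − m·cos²θ/(M+m))) = -15.086386382
ẍ = temp − m·l·θ̈·cosθ/(M+m) = 16.820689527
Euler: x'=-1.706810119+0.012190·1.815651095=-1.684677332, ẋ'=1.815651095+0.012190·16.820689527=2.020695300
       θ'=-0.097661631+0.012190·-0.069332807=-0.098506798, θ̇'=-0.069332807+0.012190·-15.086386382=-0.253235857

(-1.684677332, 2.020695300, -0.098506798, -0.253235857)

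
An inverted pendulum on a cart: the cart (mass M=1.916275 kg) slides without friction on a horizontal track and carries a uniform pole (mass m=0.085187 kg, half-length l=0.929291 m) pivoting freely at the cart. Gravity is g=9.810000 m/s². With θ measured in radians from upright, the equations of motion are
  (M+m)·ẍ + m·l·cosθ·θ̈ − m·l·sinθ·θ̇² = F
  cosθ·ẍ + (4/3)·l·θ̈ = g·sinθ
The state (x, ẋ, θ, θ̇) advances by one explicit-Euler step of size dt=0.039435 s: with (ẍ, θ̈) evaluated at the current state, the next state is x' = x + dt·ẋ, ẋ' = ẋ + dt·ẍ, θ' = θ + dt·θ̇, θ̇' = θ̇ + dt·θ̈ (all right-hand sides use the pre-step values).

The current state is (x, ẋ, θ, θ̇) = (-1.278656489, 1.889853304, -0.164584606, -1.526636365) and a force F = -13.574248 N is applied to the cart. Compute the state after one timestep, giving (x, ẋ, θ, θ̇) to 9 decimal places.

sinθ=-0.163842565, cosθ=0.986486500
temp = (F + m·l·θ̇²·sinθ)/(M+m) = (-13.574248 + -0.030228946)/2.001462 = -6.797269669
θ̈ = (g·sinθ − cosθ·temp)/(l·(4/3 − m·cos²θ/(M+m))) = 4.246438276
ẍ = temp − m·l·θ̈·cosθ/(M+m) = -6.962958665
Euler: x'=-1.278656489+0.039435·1.889853304=-1.204130124, ẋ'=1.889853304+0.039435·-6.962958665=1.615269029
       θ'=-0.164584606+0.039435·-1.526636365=-0.224787511, θ̇'=-1.526636365+0.039435·4.246438276=-1.359178072

(-1.204130124, 1.615269029, -0.224787511, -1.359178072)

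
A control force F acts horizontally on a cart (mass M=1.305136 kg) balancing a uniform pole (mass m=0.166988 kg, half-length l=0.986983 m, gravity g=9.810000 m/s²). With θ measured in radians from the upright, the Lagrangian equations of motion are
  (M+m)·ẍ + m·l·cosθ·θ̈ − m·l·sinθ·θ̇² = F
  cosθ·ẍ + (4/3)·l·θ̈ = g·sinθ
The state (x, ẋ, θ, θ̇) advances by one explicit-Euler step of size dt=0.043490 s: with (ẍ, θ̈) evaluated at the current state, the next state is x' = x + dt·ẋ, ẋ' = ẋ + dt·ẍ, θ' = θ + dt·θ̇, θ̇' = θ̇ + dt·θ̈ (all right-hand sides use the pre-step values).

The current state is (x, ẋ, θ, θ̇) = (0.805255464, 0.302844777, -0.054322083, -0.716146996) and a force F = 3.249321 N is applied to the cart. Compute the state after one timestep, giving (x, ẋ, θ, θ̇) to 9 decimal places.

sinθ=-0.054295371, cosθ=0.998524918
temp = (F + m·l·θ̇²·sinθ)/(M+m) = (3.249321 + -0.004589465)/1.472124 = 2.204115642
θ̈ = (g·sinθ − cosθ·temp)/(l·(4/3 − m·cos²θ/(M+m))) = -2.269689623
ẍ = temp − m·l·θ̈·cosθ/(M+m) = 2.457848038
Euler: x'=0.805255464+0.043490·0.302844777=0.818426183, ẋ'=0.302844777+0.043490·2.457848038=0.409736588
       θ'=-0.054322083+0.043490·-0.716146996=-0.085467316, θ̇'=-0.716146996+0.043490·-2.269689623=-0.814855798

(0.818426183, 0.409736588, -0.085467316, -0.814855798)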